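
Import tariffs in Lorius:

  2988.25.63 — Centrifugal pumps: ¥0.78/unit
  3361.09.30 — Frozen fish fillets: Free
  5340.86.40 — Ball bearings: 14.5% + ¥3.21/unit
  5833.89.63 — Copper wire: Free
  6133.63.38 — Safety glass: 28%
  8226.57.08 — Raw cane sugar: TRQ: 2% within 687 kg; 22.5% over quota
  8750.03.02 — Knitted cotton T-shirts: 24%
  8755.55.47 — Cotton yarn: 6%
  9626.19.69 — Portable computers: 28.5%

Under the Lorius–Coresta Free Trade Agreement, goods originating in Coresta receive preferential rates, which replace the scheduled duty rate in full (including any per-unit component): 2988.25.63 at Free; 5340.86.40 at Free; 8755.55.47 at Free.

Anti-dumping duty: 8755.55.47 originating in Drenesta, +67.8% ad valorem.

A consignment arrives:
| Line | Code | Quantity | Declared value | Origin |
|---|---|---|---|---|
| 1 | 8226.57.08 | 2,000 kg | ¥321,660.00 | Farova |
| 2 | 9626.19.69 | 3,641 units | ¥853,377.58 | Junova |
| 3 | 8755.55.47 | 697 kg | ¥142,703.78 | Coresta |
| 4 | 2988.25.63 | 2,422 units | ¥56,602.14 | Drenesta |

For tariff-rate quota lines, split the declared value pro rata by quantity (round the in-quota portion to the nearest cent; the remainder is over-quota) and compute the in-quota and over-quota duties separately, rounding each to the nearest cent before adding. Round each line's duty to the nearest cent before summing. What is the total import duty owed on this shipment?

Line 1 (8226.57.08, Farova, 2,000 kg, ¥321,660.00):
Code 8226.57.08 is under a tariff-rate quota (threshold 687 kg). In-quota: 687 kg at 2%; over-quota: 1,313 kg at 22.5%.
Pro-rata value split: in-quota = ¥321,660.00 × 687/2,000 = ¥110,490.21; over-quota = ¥321,660.00 − ¥110,490.21 = ¥211,169.79.
In-quota duty = ¥110,490.21 × 2% = ¥2,209.80. Over-quota duty = ¥211,169.79 × 22.5% = ¥47,513.20.
Line duty = ¥2,209.80 + ¥47,513.20 = ¥49,723.00.
Line 2 (9626.19.69, Junova, 3,641 units, ¥853,377.58):
Base rate for 9626.19.69 is 28.5%.
Duty = ¥853,377.58 × 28.5% = ¥243,212.61.
Line 3 (8755.55.47, Coresta, 697 kg, ¥142,703.78):
Base rate for 8755.55.47 is 6%.
Origin Coresta qualifies under the Lorius–Coresta agreement and 8755.55.47 is covered: preferential rate Free applies instead.
The additional-duty order on 8755.55.47 targets Drenesta, not Coresta; it does not apply.
Duty = ¥142,703.78 × 0% = ¥0.00.
Line 4 (2988.25.63, Drenesta, 2,422 units, ¥56,602.14):
Base rate for 2988.25.63 is ¥0.78/unit.
2988.25.63 has an FTA preferential rate, but origin Drenesta is not Coresta; base rate stands.
Duty = 2,422 × ¥0.78 = ¥1,889.16.
Total = ¥49,723.00 + ¥243,212.61 + ¥0.00 + ¥1,889.16 = ¥294,824.77.

¥294,824.77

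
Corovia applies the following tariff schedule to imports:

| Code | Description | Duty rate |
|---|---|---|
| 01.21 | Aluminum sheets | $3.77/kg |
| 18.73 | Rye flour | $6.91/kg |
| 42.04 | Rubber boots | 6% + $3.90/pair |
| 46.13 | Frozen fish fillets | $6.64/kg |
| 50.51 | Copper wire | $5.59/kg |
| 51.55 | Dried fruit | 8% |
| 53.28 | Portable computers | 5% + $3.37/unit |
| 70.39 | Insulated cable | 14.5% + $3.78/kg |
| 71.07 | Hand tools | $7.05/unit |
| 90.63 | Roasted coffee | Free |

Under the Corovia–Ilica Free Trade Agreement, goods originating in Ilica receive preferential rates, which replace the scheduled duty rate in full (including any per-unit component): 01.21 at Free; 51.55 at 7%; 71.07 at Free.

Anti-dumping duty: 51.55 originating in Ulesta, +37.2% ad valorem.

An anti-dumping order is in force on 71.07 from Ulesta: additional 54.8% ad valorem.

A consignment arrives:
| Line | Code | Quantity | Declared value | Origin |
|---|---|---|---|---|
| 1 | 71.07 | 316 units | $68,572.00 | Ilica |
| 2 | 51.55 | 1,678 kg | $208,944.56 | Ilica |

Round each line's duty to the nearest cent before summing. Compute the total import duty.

Line 1 (71.07, Ilica, 316 units, $68,572.00):
Base rate for 71.07 is $7.05/unit.
Origin Ilica qualifies under the Corovia–Ilica agreement and 71.07 is covered: preferential rate Free applies instead.
The additional-duty order on 71.07 targets Ulesta, not Ilica; it does not apply.
Duty = $68,572.00 × 0% = $0.00.
Line 2 (51.55, Ilica, 1,678 kg, $208,944.56):
Base rate for 51.55 is 8%.
Origin Ilica qualifies under the Corovia–Ilica agreement and 51.55 is covered: preferential rate 7% applies instead.
The additional-duty order on 51.55 targets Ulesta, not Ilica; it does not apply.
Duty = $208,944.56 × 7% = $14,626.12.
Total = $0.00 + $14,626.12 = $14,626.12.

$14,626.12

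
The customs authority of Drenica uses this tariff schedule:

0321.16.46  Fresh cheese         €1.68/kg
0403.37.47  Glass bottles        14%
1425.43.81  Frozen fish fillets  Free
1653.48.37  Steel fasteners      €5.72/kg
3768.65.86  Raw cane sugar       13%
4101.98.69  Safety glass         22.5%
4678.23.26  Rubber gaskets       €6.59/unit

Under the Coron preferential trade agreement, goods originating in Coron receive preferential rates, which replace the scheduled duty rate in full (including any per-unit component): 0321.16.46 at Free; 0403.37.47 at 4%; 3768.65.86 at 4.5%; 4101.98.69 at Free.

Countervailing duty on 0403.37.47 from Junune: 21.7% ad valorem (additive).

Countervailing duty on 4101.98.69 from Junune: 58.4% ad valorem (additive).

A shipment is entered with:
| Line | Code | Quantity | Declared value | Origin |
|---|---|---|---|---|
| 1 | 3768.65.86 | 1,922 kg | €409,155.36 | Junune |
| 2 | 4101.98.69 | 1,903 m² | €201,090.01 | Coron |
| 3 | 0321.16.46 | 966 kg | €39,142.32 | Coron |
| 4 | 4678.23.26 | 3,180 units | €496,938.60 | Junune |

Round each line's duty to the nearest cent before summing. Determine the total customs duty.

€74,146.40

Line 1 (3768.65.86, Junune, 1,922 kg, €409,155.36):
Base rate for 3768.65.86 is 13%.
3768.65.86 has an FTA preferential rate, but origin Junune is not Coron; base rate stands.
Duty = €409,155.36 × 13% = €53,190.20.
Line 2 (4101.98.69, Coron, 1,903 m², €201,090.01):
Base rate for 4101.98.69 is 22.5%.
Origin Coron qualifies under the Drenica–Coron agreement and 4101.98.69 is covered: preferential rate Free applies instead.
The additional-duty order on 4101.98.69 targets Junune, not Coron; it does not apply.
Duty = €201,090.01 × 0% = €0.00.
Line 3 (0321.16.46, Coron, 966 kg, €39,142.32):
Base rate for 0321.16.46 is €1.68/kg.
Origin Coron qualifies under the Drenica–Coron agreement and 0321.16.46 is covered: preferential rate Free applies instead.
Duty = €39,142.32 × 0% = €0.00.
Line 4 (4678.23.26, Junune, 3,180 units, €496,938.60):
Base rate for 4678.23.26 is €6.59/unit.
Duty = 3,180 × €6.59 = €20,956.20.
Total = €53,190.20 + €0.00 + €0.00 + €20,956.20 = €74,146.40.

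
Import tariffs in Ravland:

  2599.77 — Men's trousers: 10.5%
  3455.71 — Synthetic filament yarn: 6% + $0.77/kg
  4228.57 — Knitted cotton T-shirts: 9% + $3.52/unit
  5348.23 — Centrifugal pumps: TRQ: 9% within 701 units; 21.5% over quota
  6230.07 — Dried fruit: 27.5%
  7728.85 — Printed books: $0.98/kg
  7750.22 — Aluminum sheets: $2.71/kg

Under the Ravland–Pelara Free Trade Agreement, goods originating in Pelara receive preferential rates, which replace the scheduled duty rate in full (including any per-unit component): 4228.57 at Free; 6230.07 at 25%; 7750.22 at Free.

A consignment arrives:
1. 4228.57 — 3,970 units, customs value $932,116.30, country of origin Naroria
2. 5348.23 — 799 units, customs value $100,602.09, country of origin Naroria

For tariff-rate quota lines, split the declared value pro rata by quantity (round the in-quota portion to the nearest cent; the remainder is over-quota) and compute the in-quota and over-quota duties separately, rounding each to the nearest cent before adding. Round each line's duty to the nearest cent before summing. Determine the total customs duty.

$108,461.45

Line 1 (4228.57, Naroria, 3,970 units, $932,116.30):
Base rate for 4228.57 is 9% + $3.52/unit.
4228.57 has an FTA preferential rate, but origin Naroria is not Pelara; base rate stands.
Duty = $932,116.30 × 9% + 3,970 × $3.52 = $97,864.87.
Line 2 (5348.23, Naroria, 799 units, $100,602.09):
Code 5348.23 is under a tariff-rate quota (threshold 701 units). In-quota: 701 units at 9%; over-quota: 98 units at 21.5%.
Pro-rata value split: in-quota = $100,602.09 × 701/799 = $88,262.91; over-quota = $100,602.09 − $88,262.91 = $12,339.18.
In-quota duty = $88,262.91 × 9% = $7,943.66. Over-quota duty = $12,339.18 × 21.5% = $2,652.92.
Line duty = $7,943.66 + $2,652.92 = $10,596.58.
Total = $97,864.87 + $10,596.58 = $108,461.45.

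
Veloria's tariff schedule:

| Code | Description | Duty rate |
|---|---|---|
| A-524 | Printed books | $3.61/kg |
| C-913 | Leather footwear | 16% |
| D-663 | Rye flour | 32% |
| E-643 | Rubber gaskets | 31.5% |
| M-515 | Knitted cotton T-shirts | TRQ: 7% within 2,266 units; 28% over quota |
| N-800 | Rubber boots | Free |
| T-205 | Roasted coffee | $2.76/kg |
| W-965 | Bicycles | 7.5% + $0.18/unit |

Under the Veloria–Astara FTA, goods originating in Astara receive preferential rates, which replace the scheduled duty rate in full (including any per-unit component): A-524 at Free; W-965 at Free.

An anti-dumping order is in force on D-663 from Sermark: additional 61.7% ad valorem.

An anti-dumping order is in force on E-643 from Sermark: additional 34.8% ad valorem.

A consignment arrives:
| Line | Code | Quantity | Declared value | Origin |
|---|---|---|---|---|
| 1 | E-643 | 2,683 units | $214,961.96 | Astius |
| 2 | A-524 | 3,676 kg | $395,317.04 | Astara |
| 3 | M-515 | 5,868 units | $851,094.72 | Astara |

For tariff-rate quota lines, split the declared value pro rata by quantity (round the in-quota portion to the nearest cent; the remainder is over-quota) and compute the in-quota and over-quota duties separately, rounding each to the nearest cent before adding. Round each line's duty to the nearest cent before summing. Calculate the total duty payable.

Line 1 (E-643, Astius, 2,683 units, $214,961.96):
Base rate for E-643 is 31.5%.
The additional-duty order on E-643 targets Sermark, not Astius; it does not apply.
Duty = $214,961.96 × 31.5% = $67,713.02.
Line 2 (A-524, Astara, 3,676 kg, $395,317.04):
Base rate for A-524 is $3.61/kg.
Origin Astara qualifies under the Veloria–Astara agreement and A-524 is covered: preferential rate Free applies instead.
Duty = $395,317.04 × 0% = $0.00.
Line 3 (M-515, Astara, 5,868 units, $851,094.72):
Code M-515 is under a tariff-rate quota (threshold 2,266 units). In-quota: 2,266 units at 7%; over-quota: 3,602 units at 28%.
Pro-rata value split: in-quota = $851,094.72 × 2,266/5,868 = $328,660.64; over-quota = $851,094.72 − $328,660.64 = $522,434.08.
In-quota duty = $328,660.64 × 7% = $23,006.24. Over-quota duty = $522,434.08 × 28% = $146,281.54.
Line duty = $23,006.24 + $146,281.54 = $169,287.78.
Total = $67,713.02 + $0.00 + $169,287.78 = $237,000.80.

$237,000.80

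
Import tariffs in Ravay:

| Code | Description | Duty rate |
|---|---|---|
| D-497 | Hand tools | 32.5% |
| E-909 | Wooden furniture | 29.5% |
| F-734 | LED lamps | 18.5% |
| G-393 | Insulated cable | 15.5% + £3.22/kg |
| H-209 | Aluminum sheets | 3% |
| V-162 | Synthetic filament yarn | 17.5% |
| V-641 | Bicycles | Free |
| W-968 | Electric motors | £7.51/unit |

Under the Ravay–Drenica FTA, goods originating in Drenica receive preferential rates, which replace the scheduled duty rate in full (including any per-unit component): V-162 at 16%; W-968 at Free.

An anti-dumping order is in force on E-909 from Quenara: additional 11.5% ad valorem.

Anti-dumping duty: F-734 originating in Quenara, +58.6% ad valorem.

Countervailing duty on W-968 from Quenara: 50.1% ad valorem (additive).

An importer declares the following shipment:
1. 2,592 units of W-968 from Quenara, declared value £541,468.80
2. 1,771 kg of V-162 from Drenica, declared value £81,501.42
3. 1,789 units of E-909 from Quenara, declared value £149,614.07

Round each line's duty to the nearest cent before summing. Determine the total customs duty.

£365,123.79

Line 1 (W-968, Quenara, 2,592 units, £541,468.80):
Base rate for W-968 is £7.51/unit.
W-968 has an FTA preferential rate, but origin Quenara is not Drenica; base rate stands.
Additional duty on W-968 from Quenara: +50.1% ad valorem. Applied ad valorem rate = 50.1%.
Duty = £541,468.80 × 50.1% + 2,592 × £7.51 = £290,741.79.
Line 2 (V-162, Drenica, 1,771 kg, £81,501.42):
Base rate for V-162 is 17.5%.
Origin Drenica qualifies under the Ravay–Drenica agreement and V-162 is covered: preferential rate 16% applies instead.
Duty = £81,501.42 × 16% = £13,040.23.
Line 3 (E-909, Quenara, 1,789 units, £149,614.07):
Base rate for E-909 is 29.5%.
Additional duty on E-909 from Quenara: +11.5%. Applied ad valorem rate: 29.5% + 11.5% = 41%.
Duty = £149,614.07 × 41% = £61,341.77.
Total = £290,741.79 + £13,040.23 + £61,341.77 = £365,123.79.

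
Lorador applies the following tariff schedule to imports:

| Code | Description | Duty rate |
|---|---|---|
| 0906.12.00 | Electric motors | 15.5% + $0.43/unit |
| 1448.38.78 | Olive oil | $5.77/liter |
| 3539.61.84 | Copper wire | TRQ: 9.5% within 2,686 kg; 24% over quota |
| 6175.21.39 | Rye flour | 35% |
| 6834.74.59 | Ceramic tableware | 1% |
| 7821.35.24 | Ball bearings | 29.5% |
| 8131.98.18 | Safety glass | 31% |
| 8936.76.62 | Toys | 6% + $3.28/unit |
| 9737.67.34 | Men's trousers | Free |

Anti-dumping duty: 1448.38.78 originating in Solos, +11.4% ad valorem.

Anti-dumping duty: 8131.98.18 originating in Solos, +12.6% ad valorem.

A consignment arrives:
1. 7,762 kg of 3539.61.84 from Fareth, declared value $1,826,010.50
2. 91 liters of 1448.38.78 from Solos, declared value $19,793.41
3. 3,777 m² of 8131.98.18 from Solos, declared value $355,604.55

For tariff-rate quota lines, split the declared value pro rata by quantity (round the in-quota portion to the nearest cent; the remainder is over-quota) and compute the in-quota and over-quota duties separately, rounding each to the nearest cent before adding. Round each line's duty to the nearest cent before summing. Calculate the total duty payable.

Line 1 (3539.61.84, Fareth, 7,762 kg, $1,826,010.50):
Code 3539.61.84 is under a tariff-rate quota (threshold 2,686 kg). In-quota: 2,686 kg at 9.5%; over-quota: 5,076 kg at 24%.
Pro-rata value split: in-quota = $1,826,010.50 × 2,686/7,762 = $631,881.50; over-quota = $1,826,010.50 − $631,881.50 = $1,194,129.00.
In-quota duty = $631,881.50 × 9.5% = $60,028.74. Over-quota duty = $1,194,129.00 × 24% = $286,590.96.
Line duty = $60,028.74 + $286,590.96 = $346,619.70.
Line 2 (1448.38.78, Solos, 91 liters, $19,793.41):
Base rate for 1448.38.78 is $5.77/liter.
Additional duty on 1448.38.78 from Solos: +11.4% ad valorem. Applied ad valorem rate = 11.4%.
Duty = $19,793.41 × 11.4% + 91 × $5.77 = $2,781.52.
Line 3 (8131.98.18, Solos, 3,777 m², $355,604.55):
Base rate for 8131.98.18 is 31%.
Additional duty on 8131.98.18 from Solos: +12.6%. Applied ad valorem rate: 31% + 12.6% = 43.6%.
Duty = $355,604.55 × 43.6% = $155,043.58.
Total = $346,619.70 + $2,781.52 + $155,043.58 = $504,444.80.

$504,444.80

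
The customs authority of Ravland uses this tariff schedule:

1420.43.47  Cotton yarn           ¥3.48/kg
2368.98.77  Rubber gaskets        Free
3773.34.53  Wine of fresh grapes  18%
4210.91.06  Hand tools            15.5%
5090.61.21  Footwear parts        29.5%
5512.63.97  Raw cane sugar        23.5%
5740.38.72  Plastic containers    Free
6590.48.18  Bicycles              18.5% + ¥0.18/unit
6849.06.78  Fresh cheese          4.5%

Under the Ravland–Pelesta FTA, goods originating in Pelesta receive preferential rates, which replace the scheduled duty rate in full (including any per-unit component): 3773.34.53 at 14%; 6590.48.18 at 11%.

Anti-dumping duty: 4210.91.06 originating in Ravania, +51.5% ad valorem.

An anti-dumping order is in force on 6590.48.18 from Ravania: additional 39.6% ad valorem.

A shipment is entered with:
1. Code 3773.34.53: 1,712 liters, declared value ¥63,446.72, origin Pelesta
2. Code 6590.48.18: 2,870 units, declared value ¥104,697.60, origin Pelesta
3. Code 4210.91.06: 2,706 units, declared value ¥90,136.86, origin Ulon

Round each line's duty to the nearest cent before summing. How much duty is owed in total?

Line 1 (3773.34.53, Pelesta, 1,712 liters, ¥63,446.72):
Base rate for 3773.34.53 is 18%.
Origin Pelesta qualifies under the Ravland–Pelesta agreement and 3773.34.53 is covered: preferential rate 14% applies instead.
Duty = ¥63,446.72 × 14% = ¥8,882.54.
Line 2 (6590.48.18, Pelesta, 2,870 units, ¥104,697.60):
Base rate for 6590.48.18 is 18.5% + ¥0.18/unit.
Origin Pelesta qualifies under the Ravland–Pelesta agreement and 6590.48.18 is covered: preferential rate 11% applies instead.
The additional-duty order on 6590.48.18 targets Ravania, not Pelesta; it does not apply.
Duty = ¥104,697.60 × 11% = ¥11,516.74.
Line 3 (4210.91.06, Ulon, 2,706 units, ¥90,136.86):
Base rate for 4210.91.06 is 15.5%.
The additional-duty order on 4210.91.06 targets Ravania, not Ulon; it does not apply.
Duty = ¥90,136.86 × 15.5% = ¥13,971.21.
Total = ¥8,882.54 + ¥11,516.74 + ¥13,971.21 = ¥34,370.49.

¥34,370.49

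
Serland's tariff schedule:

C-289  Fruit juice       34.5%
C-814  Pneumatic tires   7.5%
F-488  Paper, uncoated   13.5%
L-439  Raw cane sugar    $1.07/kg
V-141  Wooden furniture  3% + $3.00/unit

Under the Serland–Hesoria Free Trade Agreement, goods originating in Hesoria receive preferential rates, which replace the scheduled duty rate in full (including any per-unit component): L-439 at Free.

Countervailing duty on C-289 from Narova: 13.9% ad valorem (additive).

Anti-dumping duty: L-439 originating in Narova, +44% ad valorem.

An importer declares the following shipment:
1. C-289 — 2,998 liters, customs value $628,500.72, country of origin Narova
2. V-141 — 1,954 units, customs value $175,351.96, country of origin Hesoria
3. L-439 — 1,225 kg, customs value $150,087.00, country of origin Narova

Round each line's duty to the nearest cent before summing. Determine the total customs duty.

Line 1 (C-289, Narova, 2,998 liters, $628,500.72):
Base rate for C-289 is 34.5%.
Additional duty on C-289 from Narova: +13.9%. Applied ad valorem rate: 34.5% + 13.9% = 48.4%.
Duty = $628,500.72 × 48.4% = $304,194.35.
Line 2 (V-141, Hesoria, 1,954 units, $175,351.96):
Base rate for V-141 is 3% + $3.00/unit.
Origin Hesoria is the FTA partner but V-141 is not on the preference list; base rate stands.
Duty = $175,351.96 × 3% + 1,954 × $3.00 = $11,122.56.
Line 3 (L-439, Narova, 1,225 kg, $150,087.00):
Base rate for L-439 is $1.07/kg.
L-439 has an FTA preferential rate, but origin Narova is not Hesoria; base rate stands.
Additional duty on L-439 from Narova: +44% ad valorem. Applied ad valorem rate = 44%.
Duty = $150,087.00 × 44% + 1,225 × $1.07 = $67,349.03.
Total = $304,194.35 + $11,122.56 + $67,349.03 = $382,665.94.

$382,665.94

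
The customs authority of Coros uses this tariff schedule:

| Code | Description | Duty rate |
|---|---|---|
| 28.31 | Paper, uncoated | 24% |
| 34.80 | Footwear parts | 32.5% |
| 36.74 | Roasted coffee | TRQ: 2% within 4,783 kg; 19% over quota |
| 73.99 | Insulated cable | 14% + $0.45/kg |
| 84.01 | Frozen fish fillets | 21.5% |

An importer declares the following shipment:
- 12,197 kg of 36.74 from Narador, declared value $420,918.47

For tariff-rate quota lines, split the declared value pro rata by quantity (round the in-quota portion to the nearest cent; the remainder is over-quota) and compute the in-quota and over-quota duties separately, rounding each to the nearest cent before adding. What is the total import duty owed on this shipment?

Line 1 (36.74, Narador, 12,197 kg, $420,918.47):
Code 36.74 is under a tariff-rate quota (threshold 4,783 kg). In-quota: 4,783 kg at 2%; over-quota: 7,414 kg at 19%.
Pro-rata value split: in-quota = $420,918.47 × 4,783/12,197 = $165,061.33; over-quota = $420,918.47 − $165,061.33 = $255,857.14.
In-quota duty = $165,061.33 × 2% = $3,301.23. Over-quota duty = $255,857.14 × 19% = $48,612.86.
Line duty = $3,301.23 + $48,612.86 = $51,914.09.

$51,914.09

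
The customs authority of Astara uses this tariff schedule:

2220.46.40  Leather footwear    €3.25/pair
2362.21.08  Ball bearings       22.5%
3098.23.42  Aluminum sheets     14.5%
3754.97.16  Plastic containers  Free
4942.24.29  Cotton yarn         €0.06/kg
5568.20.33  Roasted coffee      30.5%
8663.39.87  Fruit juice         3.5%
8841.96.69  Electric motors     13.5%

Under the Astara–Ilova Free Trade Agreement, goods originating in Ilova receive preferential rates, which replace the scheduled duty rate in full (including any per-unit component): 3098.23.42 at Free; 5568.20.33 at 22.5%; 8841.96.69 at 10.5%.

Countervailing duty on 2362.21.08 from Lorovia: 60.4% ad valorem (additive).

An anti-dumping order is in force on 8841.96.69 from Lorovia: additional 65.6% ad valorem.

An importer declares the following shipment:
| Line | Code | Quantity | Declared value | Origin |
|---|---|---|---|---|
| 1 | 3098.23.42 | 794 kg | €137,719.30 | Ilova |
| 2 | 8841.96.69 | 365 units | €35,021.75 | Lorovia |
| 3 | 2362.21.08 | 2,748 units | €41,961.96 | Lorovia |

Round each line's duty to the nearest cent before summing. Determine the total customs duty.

€62,488.66

Line 1 (3098.23.42, Ilova, 794 kg, €137,719.30):
Base rate for 3098.23.42 is 14.5%.
Origin Ilova qualifies under the Astara–Ilova agreement and 3098.23.42 is covered: preferential rate Free applies instead.
Duty = €137,719.30 × 0% = €0.00.
Line 2 (8841.96.69, Lorovia, 365 units, €35,021.75):
Base rate for 8841.96.69 is 13.5%.
8841.96.69 has an FTA preferential rate, but origin Lorovia is not Ilova; base rate stands.
Additional duty on 8841.96.69 from Lorovia: +65.6%. Applied ad valorem rate: 13.5% + 65.6% = 79.1%.
Duty = €35,021.75 × 79.1% = €27,702.20.
Line 3 (2362.21.08, Lorovia, 2,748 units, €41,961.96):
Base rate for 2362.21.08 is 22.5%.
Additional duty on 2362.21.08 from Lorovia: +60.4%. Applied ad valorem rate: 22.5% + 60.4% = 82.9%.
Duty = €41,961.96 × 82.9% = €34,786.46.
Total = €0.00 + €27,702.20 + €34,786.46 = €62,488.66.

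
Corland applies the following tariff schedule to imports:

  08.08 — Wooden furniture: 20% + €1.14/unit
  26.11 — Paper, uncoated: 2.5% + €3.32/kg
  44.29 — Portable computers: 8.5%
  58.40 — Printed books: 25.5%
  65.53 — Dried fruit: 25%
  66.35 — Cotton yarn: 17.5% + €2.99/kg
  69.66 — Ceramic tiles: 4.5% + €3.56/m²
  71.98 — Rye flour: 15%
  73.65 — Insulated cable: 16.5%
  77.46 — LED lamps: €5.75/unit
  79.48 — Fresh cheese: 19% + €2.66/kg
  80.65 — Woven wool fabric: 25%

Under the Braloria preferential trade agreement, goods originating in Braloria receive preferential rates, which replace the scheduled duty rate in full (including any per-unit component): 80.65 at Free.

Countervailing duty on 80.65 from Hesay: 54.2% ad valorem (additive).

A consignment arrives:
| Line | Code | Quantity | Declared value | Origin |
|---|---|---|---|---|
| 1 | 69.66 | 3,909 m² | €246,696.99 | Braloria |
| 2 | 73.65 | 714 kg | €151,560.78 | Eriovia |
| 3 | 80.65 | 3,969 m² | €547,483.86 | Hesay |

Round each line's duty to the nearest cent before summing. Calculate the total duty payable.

Line 1 (69.66, Braloria, 3,909 m², €246,696.99):
Base rate for 69.66 is 4.5% + €3.56/m².
Origin Braloria is the FTA partner but 69.66 is not on the preference list; base rate stands.
Duty = €246,696.99 × 4.5% + 3,909 × €3.56 = €25,017.40.
Line 2 (73.65, Eriovia, 714 kg, €151,560.78):
Base rate for 73.65 is 16.5%.
Duty = €151,560.78 × 16.5% = €25,007.53.
Line 3 (80.65, Hesay, 3,969 m², €547,483.86):
Base rate for 80.65 is 25%.
80.65 has an FTA preferential rate, but origin Hesay is not Braloria; base rate stands.
Additional duty on 80.65 from Hesay: +54.2%. Applied ad valorem rate: 25% + 54.2% = 79.2%.
Duty = €547,483.86 × 79.2% = €433,607.22.
Total = €25,017.40 + €25,007.53 + €433,607.22 = €483,632.15.

€483,632.15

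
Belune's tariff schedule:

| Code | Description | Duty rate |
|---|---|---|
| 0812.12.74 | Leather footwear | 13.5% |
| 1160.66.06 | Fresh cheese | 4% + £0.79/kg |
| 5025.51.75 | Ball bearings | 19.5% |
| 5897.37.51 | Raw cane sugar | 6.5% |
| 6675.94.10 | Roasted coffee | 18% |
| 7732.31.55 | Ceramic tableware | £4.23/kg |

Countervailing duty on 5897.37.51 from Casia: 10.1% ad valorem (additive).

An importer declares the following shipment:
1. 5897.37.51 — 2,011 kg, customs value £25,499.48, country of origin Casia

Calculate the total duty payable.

Line 1 (5897.37.51, Casia, 2,011 kg, £25,499.48):
Base rate for 5897.37.51 is 6.5%.
Additional duty on 5897.37.51 from Casia: +10.1%. Applied ad valorem rate: 6.5% + 10.1% = 16.6%.
Duty = £25,499.48 × 16.6% = £4,232.91.

£4,232.91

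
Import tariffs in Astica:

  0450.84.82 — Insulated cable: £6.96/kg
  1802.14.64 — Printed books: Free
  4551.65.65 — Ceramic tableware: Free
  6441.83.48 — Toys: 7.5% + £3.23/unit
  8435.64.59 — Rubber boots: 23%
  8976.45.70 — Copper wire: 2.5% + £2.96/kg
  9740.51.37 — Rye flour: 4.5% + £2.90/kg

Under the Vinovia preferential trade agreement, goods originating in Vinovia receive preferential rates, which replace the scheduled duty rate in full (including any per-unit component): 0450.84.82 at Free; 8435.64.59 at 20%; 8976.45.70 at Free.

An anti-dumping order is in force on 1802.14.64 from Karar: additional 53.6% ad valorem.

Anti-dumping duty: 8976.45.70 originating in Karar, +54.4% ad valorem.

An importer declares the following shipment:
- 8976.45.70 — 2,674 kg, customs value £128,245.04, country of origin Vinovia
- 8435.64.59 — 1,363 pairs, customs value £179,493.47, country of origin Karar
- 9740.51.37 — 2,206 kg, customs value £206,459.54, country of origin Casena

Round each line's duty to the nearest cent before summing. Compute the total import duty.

£56,971.58

Line 1 (8976.45.70, Vinovia, 2,674 kg, £128,245.04):
Base rate for 8976.45.70 is 2.5% + £2.96/kg.
Origin Vinovia qualifies under the Astica–Vinovia agreement and 8976.45.70 is covered: preferential rate Free applies instead.
The additional-duty order on 8976.45.70 targets Karar, not Vinovia; it does not apply.
Duty = £128,245.04 × 0% = £0.00.
Line 2 (8435.64.59, Karar, 1,363 pairs, £179,493.47):
Base rate for 8435.64.59 is 23%.
8435.64.59 has an FTA preferential rate, but origin Karar is not Vinovia; base rate stands.
Duty = £179,493.47 × 23% = £41,283.50.
Line 3 (9740.51.37, Casena, 2,206 kg, £206,459.54):
Base rate for 9740.51.37 is 4.5% + £2.90/kg.
Duty = £206,459.54 × 4.5% + 2,206 × £2.90 = £15,688.08.
Total = £0.00 + £41,283.50 + £15,688.08 = £56,971.58.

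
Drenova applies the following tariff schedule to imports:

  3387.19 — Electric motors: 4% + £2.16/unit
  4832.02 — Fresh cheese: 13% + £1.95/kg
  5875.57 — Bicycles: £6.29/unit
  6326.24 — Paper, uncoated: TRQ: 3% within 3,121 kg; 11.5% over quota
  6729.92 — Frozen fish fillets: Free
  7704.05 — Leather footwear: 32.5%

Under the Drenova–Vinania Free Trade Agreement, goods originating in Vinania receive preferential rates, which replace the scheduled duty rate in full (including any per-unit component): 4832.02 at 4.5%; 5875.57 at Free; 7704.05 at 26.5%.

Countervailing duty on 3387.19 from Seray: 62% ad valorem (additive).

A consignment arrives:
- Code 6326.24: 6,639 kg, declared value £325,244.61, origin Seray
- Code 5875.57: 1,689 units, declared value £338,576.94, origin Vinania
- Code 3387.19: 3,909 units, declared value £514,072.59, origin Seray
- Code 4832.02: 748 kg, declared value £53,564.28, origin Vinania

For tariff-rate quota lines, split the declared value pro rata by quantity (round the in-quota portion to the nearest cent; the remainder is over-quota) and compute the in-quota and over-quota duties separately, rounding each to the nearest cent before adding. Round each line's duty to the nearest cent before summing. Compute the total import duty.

£374,548.55

Line 1 (6326.24, Seray, 6,639 kg, £325,244.61):
Code 6326.24 is under a tariff-rate quota (threshold 3,121 kg). In-quota: 3,121 kg at 3%; over-quota: 3,518 kg at 11.5%.
Pro-rata value split: in-quota = £325,244.61 × 3,121/6,639 = £152,897.79; over-quota = £325,244.61 − £152,897.79 = £172,346.82.
In-quota duty = £152,897.79 × 3% = £4,586.93. Over-quota duty = £172,346.82 × 11.5% = £19,819.88.
Line duty = £4,586.93 + £19,819.88 = £24,406.81.
Line 2 (5875.57, Vinania, 1,689 units, £338,576.94):
Base rate for 5875.57 is £6.29/unit.
Origin Vinania qualifies under the Drenova–Vinania agreement and 5875.57 is covered: preferential rate Free applies instead.
Duty = £338,576.94 × 0% = £0.00.
Line 3 (3387.19, Seray, 3,909 units, £514,072.59):
Base rate for 3387.19 is 4% + £2.16/unit.
Additional duty on 3387.19 from Seray: +62%. Applied ad valorem rate: 4% + 62% = 66%.
Duty = £514,072.59 × 66% + 3,909 × £2.16 = £347,731.35.
Line 4 (4832.02, Vinania, 748 kg, £53,564.28):
Base rate for 4832.02 is 13% + £1.95/kg.
Origin Vinania qualifies under the Drenova–Vinania agreement and 4832.02 is covered: preferential rate 4.5% applies instead.
Duty = £53,564.28 × 4.5% = £2,410.39.
Total = £24,406.81 + £0.00 + £347,731.35 + £2,410.39 = £374,548.55.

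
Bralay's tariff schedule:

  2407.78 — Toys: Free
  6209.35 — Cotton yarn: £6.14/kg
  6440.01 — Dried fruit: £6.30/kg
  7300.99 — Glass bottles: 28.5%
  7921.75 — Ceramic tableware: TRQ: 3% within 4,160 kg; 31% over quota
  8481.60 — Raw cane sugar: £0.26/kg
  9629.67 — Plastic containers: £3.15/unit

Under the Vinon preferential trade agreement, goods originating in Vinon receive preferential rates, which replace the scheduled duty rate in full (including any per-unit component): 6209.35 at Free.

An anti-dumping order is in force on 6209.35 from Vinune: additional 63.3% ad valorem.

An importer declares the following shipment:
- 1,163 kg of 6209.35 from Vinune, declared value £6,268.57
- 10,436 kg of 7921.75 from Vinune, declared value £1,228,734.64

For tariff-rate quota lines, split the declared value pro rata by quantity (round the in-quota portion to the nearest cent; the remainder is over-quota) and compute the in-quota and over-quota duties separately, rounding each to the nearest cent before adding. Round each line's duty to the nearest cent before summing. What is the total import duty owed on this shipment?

£254,873.00

Line 1 (6209.35, Vinune, 1,163 kg, £6,268.57):
Base rate for 6209.35 is £6.14/kg.
6209.35 has an FTA preferential rate, but origin Vinune is not Vinon; base rate stands.
Additional duty on 6209.35 from Vinune: +63.3% ad valorem. Applied ad valorem rate = 63.3%.
Duty = £6,268.57 × 63.3% + 1,163 × £6.14 = £11,108.82.
Line 2 (7921.75, Vinune, 10,436 kg, £1,228,734.64):
Code 7921.75 is under a tariff-rate quota (threshold 4,160 kg). In-quota: 4,160 kg at 3%; over-quota: 6,276 kg at 31%.
Pro-rata value split: in-quota = £1,228,734.64 × 4,160/10,436 = £489,798.40; over-quota = £1,228,734.64 − £489,798.40 = £738,936.24.
In-quota duty = £489,798.40 × 3% = £14,693.95. Over-quota duty = £738,936.24 × 31% = £229,070.23.
Line duty = £14,693.95 + £229,070.23 = £243,764.18.
Total = £11,108.82 + £243,764.18 = £254,873.00.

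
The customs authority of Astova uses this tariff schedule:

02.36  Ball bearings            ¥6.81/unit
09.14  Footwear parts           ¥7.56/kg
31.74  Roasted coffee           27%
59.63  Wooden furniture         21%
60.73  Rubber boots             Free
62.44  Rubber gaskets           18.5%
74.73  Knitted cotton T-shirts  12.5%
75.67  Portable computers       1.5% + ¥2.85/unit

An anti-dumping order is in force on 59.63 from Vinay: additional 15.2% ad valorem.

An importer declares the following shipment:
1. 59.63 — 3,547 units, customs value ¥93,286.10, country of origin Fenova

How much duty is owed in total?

Line 1 (59.63, Fenova, 3,547 units, ¥93,286.10):
Base rate for 59.63 is 21%.
The additional-duty order on 59.63 targets Vinay, not Fenova; it does not apply.
Duty = ¥93,286.10 × 21% = ¥19,590.08.

¥19,590.08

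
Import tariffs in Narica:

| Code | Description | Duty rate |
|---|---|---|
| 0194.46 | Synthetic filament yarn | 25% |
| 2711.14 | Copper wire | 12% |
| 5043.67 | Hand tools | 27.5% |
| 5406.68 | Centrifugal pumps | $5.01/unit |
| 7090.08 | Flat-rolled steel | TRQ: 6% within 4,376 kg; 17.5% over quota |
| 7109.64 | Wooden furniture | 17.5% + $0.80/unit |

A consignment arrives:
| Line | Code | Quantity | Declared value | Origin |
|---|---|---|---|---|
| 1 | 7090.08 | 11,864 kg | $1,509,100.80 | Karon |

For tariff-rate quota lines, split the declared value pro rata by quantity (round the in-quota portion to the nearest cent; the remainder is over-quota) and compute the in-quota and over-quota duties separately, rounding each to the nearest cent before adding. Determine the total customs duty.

$200,080.51

Line 1 (7090.08, Karon, 11,864 kg, $1,509,100.80):
Code 7090.08 is under a tariff-rate quota (threshold 4,376 kg). In-quota: 4,376 kg at 6%; over-quota: 7,488 kg at 17.5%.
Pro-rata value split: in-quota = $1,509,100.80 × 4,376/11,864 = $556,627.20; over-quota = $1,509,100.80 − $556,627.20 = $952,473.60.
In-quota duty = $556,627.20 × 6% = $33,397.63. Over-quota duty = $952,473.60 × 17.5% = $166,682.88.
Line duty = $33,397.63 + $166,682.88 = $200,080.51.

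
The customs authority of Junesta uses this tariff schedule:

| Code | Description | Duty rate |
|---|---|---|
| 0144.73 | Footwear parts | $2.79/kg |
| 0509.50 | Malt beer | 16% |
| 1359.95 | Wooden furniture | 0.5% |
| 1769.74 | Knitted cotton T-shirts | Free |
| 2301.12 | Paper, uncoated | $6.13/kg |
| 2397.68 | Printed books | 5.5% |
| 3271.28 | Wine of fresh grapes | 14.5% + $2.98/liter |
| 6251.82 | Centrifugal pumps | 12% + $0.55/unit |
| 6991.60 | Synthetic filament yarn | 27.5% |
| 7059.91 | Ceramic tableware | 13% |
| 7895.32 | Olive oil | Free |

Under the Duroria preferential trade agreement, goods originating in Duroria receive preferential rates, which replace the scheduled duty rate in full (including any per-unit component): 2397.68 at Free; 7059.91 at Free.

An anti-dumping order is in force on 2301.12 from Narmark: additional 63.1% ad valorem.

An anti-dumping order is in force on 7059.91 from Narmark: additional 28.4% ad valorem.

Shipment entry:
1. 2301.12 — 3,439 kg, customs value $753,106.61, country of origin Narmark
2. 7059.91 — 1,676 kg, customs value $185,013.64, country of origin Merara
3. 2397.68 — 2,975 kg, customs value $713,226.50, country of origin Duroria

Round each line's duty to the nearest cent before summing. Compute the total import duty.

Line 1 (2301.12, Narmark, 3,439 kg, $753,106.61):
Base rate for 2301.12 is $6.13/kg.
Additional duty on 2301.12 from Narmark: +63.1% ad valorem. Applied ad valorem rate = 63.1%.
Duty = $753,106.61 × 63.1% + 3,439 × $6.13 = $496,291.34.
Line 2 (7059.91, Merara, 1,676 kg, $185,013.64):
Base rate for 7059.91 is 13%.
7059.91 has an FTA preferential rate, but origin Merara is not Duroria; base rate stands.
The additional-duty order on 7059.91 targets Narmark, not Merara; it does not apply.
Duty = $185,013.64 × 13% = $24,051.77.
Line 3 (2397.68, Duroria, 2,975 kg, $713,226.50):
Base rate for 2397.68 is 5.5%.
Origin Duroria qualifies under the Junesta–Duroria agreement and 2397.68 is covered: preferential rate Free applies instead.
Duty = $713,226.50 × 0% = $0.00.
Total = $496,291.34 + $24,051.77 + $0.00 = $520,343.11.

$520,343.11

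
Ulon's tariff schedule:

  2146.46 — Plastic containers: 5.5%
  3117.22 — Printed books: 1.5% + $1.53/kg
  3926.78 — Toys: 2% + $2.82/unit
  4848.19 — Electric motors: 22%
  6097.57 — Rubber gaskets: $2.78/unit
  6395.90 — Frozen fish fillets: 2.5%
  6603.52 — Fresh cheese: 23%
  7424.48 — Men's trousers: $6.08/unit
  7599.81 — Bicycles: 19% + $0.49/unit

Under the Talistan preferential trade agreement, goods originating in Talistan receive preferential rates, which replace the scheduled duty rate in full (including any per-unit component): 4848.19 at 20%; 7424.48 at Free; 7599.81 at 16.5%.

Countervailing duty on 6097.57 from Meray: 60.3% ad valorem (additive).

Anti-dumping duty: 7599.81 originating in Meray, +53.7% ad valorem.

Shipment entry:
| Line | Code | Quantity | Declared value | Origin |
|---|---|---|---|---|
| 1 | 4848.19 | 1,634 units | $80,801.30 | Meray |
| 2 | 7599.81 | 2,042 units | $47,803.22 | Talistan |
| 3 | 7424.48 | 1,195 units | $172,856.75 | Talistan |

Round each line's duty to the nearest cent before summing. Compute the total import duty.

$25,663.82

Line 1 (4848.19, Meray, 1,634 units, $80,801.30):
Base rate for 4848.19 is 22%.
4848.19 has an FTA preferential rate, but origin Meray is not Talistan; base rate stands.
Duty = $80,801.30 × 22% = $17,776.29.
Line 2 (7599.81, Talistan, 2,042 units, $47,803.22):
Base rate for 7599.81 is 19% + $0.49/unit.
Origin Talistan qualifies under the Ulon–Talistan agreement and 7599.81 is covered: preferential rate 16.5% applies instead.
The additional-duty order on 7599.81 targets Meray, not Talistan; it does not apply.
Duty = $47,803.22 × 16.5% = $7,887.53.
Line 3 (7424.48, Talistan, 1,195 units, $172,856.75):
Base rate for 7424.48 is $6.08/unit.
Origin Talistan qualifies under the Ulon–Talistan agreement and 7424.48 is covered: preferential rate Free applies instead.
Duty = $172,856.75 × 0% = $0.00.
Total = $17,776.29 + $7,887.53 + $0.00 = $25,663.82.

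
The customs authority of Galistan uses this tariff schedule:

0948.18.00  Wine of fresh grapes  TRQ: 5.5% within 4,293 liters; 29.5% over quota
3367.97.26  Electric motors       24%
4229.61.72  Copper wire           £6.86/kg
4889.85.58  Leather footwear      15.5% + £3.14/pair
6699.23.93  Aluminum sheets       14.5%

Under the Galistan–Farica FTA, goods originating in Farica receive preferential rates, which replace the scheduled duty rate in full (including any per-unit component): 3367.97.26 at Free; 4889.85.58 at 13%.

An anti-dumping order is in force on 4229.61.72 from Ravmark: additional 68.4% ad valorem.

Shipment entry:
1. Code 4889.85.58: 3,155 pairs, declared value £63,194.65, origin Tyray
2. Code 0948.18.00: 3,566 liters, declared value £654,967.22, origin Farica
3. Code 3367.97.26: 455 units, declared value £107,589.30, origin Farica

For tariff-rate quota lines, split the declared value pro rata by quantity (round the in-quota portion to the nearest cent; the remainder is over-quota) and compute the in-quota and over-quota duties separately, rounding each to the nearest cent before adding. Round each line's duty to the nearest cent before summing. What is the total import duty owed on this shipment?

Line 1 (4889.85.58, Tyray, 3,155 pairs, £63,194.65):
Base rate for 4889.85.58 is 15.5% + £3.14/pair.
4889.85.58 has an FTA preferential rate, but origin Tyray is not Farica; base rate stands.
Duty = £63,194.65 × 15.5% + 3,155 × £3.14 = £19,701.87.
Line 2 (0948.18.00, Farica, 3,566 liters, £654,967.22):
Code 0948.18.00 is under a tariff-rate quota (threshold 4,293 liters). Quantity 3,566 liters is within the quota, so the in-quota rate 5.5% applies to the full value.
Duty = £654,967.22 × 5.5% = £36,023.20.
Line 3 (3367.97.26, Farica, 455 units, £107,589.30):
Base rate for 3367.97.26 is 24%.
Origin Farica qualifies under the Galistan–Farica agreement and 3367.97.26 is covered: preferential rate Free applies instead.
Duty = £107,589.30 × 0% = £0.00.
Total = £19,701.87 + £36,023.20 + £0.00 = £55,725.07.

£55,725.07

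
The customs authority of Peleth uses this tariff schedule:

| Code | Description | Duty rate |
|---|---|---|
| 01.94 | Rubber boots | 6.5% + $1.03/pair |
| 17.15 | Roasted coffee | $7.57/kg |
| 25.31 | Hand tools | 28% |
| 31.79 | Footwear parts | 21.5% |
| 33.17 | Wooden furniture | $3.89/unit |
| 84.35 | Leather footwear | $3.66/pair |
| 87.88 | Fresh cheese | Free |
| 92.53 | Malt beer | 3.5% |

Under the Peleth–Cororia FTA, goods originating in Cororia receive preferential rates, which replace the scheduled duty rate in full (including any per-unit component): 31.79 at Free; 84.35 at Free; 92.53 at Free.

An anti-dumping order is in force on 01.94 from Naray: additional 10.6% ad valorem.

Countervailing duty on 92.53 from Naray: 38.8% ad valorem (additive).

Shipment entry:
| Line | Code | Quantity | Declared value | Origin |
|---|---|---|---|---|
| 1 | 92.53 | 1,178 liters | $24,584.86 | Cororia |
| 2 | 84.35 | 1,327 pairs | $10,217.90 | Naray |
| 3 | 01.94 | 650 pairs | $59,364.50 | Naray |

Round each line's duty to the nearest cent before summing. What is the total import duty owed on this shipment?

Line 1 (92.53, Cororia, 1,178 liters, $24,584.86):
Base rate for 92.53 is 3.5%.
Origin Cororia qualifies under the Peleth–Cororia agreement and 92.53 is covered: preferential rate Free applies instead.
The additional-duty order on 92.53 targets Naray, not Cororia; it does not apply.
Duty = $24,584.86 × 0% = $0.00.
Line 2 (84.35, Naray, 1,327 pairs, $10,217.90):
Base rate for 84.35 is $3.66/pair.
84.35 has an FTA preferential rate, but origin Naray is not Cororia; base rate stands.
Duty = 1,327 × $3.66 = $4,856.82.
Line 3 (01.94, Naray, 650 pairs, $59,364.50):
Base rate for 01.94 is 6.5% + $1.03/pair.
Additional duty on 01.94 from Naray: +10.6%. Applied ad valorem rate: 6.5% + 10.6% = 17.1%.
Duty = $59,364.50 × 17.1% + 650 × $1.03 = $10,820.83.
Total = $0.00 + $4,856.82 + $10,820.83 = $15,677.65.

$15,677.65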